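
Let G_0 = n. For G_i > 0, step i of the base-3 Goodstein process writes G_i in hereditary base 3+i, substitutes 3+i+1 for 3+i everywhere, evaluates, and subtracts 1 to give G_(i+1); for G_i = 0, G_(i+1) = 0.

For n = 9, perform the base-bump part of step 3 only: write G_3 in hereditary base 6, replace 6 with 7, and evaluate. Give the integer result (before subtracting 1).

22

[0] 9 ≡ 3^2 (base 3). Lift 4: 16. −1: 15.
[1] 15 ≡ 3·4 + 3 (base 4). Lift 5: 18. −1: 17.
[2] 17 ≡ 3·5 + 2 (base 5). Lift 6: 20. −1: 19.
[3] 19 ≡ 3·6 + 1 (base 6). Lift 7: 22. −1: 21.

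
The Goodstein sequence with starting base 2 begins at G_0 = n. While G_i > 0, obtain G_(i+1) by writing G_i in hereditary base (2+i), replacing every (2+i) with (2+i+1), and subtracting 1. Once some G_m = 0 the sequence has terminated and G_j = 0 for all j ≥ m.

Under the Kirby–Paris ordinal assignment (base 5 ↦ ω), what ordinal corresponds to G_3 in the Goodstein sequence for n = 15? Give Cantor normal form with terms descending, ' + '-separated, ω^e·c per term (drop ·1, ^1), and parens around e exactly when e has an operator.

G_0=15  [base 2] 2^(2 + 1) + 2^2 + 2 + 1  →[2↦3]→  3^(3 + 1) + 3^3 + 3 + 1 = 112  −1 ⇒ G_1=111
G_1=111  [base 3] 3^(3 + 1) + 3^3 + 3  →[3↦4]→  4^(4 + 1) + 4^4 + 4 = 1284  −1 ⇒ G_2=1283
G_2=1283  [base 4] 4^(4 + 1) + 4^4 + 3  →[4↦5]→  5^(5 + 1) + 5^5 + 3 = 18753  −1 ⇒ G_3=18752
G_3=18752  [base 5] 5^(5 + 1) + 5^5 + 2  →[5↦6]→  6^(6 + 1) + 6^6 + 2 = 326594  −1 ⇒ G_4=326593

ω^(ω + 1) + ω^ω + 2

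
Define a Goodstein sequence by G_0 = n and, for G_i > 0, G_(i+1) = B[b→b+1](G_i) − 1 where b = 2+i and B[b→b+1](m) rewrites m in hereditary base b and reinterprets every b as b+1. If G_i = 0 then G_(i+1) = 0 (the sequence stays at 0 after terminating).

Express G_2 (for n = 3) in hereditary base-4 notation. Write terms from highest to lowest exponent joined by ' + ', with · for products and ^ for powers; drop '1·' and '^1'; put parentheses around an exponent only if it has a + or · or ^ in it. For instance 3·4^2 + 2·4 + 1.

3

G_0=3  [base 2] 2 + 1  →[2↦3]→  3 + 1 = 4  −1 ⇒ G_1=3
G_1=3  [base 3] 3  →[3↦4]→  4 = 4  −1 ⇒ G_2=3
G_2=3  [base 4] 3  →[4↦5]→  3 = 3  −1 ⇒ G_3=2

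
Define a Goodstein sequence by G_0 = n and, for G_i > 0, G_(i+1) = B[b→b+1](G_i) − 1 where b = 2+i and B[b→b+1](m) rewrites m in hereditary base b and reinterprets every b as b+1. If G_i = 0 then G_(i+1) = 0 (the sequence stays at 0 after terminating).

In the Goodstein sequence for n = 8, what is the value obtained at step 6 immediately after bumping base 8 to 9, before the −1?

G_0 = 8. HB_2(8) = 2^(2 + 1). Bump = 81. G_1 = 80.
G_1 = 80. HB_3(80) = 2·3^3 + 2·3^2 + 2·3 + 2. Bump = 554. G_2 = 553.
G_2 = 553. HB_4(553) = 2·4^4 + 2·4^2 + 2·4 + 1. Bump = 6311. G_3 = 6310.
G_3 = 6310. HB_5(6310) = 2·5^5 + 2·5^2 + 2·5. Bump = 93396. G_4 = 93395.
G_4 = 93395. HB_6(93395) = 2·6^6 + 2·6^2 + 6 + 5. Bump = 1647196. G_5 = 1647195.
G_5 = 1647195. HB_7(1647195) = 2·7^7 + 2·7^2 + 7 + 4. Bump = 33554572. G_6 = 33554571.
G_6 = 33554571. HB_8(33554571) = 2·8^8 + 2·8^2 + 8 + 3. Bump = 774841152. G_7 = 774841151.

774841152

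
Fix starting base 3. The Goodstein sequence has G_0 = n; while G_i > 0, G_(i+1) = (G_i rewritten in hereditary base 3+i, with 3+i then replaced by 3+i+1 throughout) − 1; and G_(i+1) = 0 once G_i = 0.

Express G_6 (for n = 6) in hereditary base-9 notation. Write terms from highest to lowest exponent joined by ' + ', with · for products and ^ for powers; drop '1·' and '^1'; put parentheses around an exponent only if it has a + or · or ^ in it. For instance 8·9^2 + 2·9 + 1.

6

6 —HB3→ 2·3 —bump→ 2·4 = 8 —(−1)→ 7
7 —HB4→ 4 + 3 —bump→ 5 + 3 = 8 —(−1)→ 7
7 —HB5→ 5 + 2 —bump→ 6 + 2 = 8 —(−1)→ 7
7 —HB6→ 6 + 1 —bump→ 7 + 1 = 8 —(−1)→ 7
7 —HB7→ 7 —bump→ 8 = 8 —(−1)→ 7
7 —HB8→ 7 —bump→ 7 = 7 —(−1)→ 6
6 —HB9→ 6 —bump→ 6 = 6 —(−1)→ 5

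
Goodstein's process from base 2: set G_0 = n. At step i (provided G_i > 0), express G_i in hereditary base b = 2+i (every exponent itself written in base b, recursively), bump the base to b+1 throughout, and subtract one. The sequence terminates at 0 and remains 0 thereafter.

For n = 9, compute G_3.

base 2: 9 = 2^(2 + 1) + 1; at 3: 3^(3 + 1) + 1 = 82; next = 81
base 3: 81 = 3^(3 + 1); at 4: 4^(4 + 1) = 1024; next = 1023
base 4: 1023 = 3·4^4 + 3·4^3 + 3·4^2 + 3·4 + 3; at 5: 3·5^5 + 3·5^3 + 3·5^2 + 3·5 + 3 = 9843; next = 9842
base 5: 9842 = 3·5^5 + 3·5^3 + 3·5^2 + 3·5 + 2; at 6: 3·6^6 + 3·6^3 + 3·6^2 + 3·6 + 2 = 140744; next = 140743

9842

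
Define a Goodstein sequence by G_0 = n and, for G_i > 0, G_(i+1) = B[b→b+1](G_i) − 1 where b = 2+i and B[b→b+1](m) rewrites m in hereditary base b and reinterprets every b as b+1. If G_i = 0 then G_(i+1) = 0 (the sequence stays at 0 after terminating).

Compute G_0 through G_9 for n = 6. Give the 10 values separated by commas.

[0] 6 ≡ 2^2 + 2 (base 2). Lift 3: 30. −1: 29.
[1] 29 ≡ 3^3 + 2 (base 3). Lift 4: 258. −1: 257.
[2] 257 ≡ 4^4 + 1 (base 4). Lift 5: 3126. −1: 3125.
[3] 3125 ≡ 5^5 (base 5). Lift 6: 46656. −1: 46655.
[4] 46655 ≡ 5·6^5 + 5·6^4 + 5·6^3 + 5·6^2 + 5·6 + 5 (base 6). Lift 7: 98040. −1: 98039.
[5] 98039 ≡ 5·7^5 + 5·7^4 + 5·7^3 + 5·7^2 + 5·7 + 4 (base 7). Lift 8: 187244. −1: 187243.
[6] 187243 ≡ 5·8^5 + 5·8^4 + 5·8^3 + 5·8^2 + 5·8 + 3 (base 8). Lift 9: 332148. −1: 332147.
[7] 332147 ≡ 5·9^5 + 5·9^4 + 5·9^3 + 5·9^2 + 5·9 + 2 (base 9). Lift 10: 555552. −1: 555551.
[8] 555551 ≡ 5·10^5 + 5·10^4 + 5·10^3 + 5·10^2 + 5·10 + 1 (base 10). Lift 11: 885776. −1: 885775.

6, 29, 257, 3125, 46655, 98039, 187243, 332147, 555551, 885775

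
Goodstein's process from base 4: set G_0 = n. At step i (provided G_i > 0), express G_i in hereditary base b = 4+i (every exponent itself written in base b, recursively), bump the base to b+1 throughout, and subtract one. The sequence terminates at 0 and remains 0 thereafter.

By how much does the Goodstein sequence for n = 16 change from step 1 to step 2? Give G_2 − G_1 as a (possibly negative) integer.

3

G_0=16  [base 4] 4^2  →[4↦5]→  5^2 = 25  −1 ⇒ G_1=24
G_1=24  [base 5] 4·5 + 4  →[5↦6]→  4·6 + 4 = 28  −1 ⇒ G_2=27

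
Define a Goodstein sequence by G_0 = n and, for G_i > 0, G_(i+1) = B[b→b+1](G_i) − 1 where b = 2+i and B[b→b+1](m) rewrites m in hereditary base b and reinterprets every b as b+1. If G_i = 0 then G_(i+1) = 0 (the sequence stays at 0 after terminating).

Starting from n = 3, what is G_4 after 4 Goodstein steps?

step 0: 3 = 2 + 1; sub 3 for 2: 3 + 1; = 4; G_1 = 4−1 = 3
step 1: 3 = 3; sub 4 for 3: 4; = 4; G_2 = 4−1 = 3
step 2: 3 = 3; sub 5 for 4: 3; = 3; G_3 = 3−1 = 2
step 3: 2 = 2; sub 6 for 5: 2; = 2; G_4 = 2−1 = 1
step 4: 1 = 1; sub 7 for 6: 1; = 1; G_5 = 1−1 = 0

1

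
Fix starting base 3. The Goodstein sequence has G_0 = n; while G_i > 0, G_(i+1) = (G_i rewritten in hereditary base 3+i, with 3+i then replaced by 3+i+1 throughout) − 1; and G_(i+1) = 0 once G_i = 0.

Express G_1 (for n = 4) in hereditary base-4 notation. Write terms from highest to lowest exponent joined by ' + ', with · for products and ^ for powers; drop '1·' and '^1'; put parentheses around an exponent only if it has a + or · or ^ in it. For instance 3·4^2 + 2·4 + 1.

4

(0) 4|_3 = 3 + 1 ↦ 4 + 1|_4 = 5 ⇒ 4
(1) 4|_4 = 4 ↦ 5|_5 = 5 ⇒ 4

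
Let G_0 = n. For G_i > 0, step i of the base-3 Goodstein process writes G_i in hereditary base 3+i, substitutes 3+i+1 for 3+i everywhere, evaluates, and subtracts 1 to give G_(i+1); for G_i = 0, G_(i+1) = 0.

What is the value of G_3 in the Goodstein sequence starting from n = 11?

11 —HB3→ 3^2 + 2 —bump→ 4^2 + 2 = 18 —(−1)→ 17
17 —HB4→ 4^2 + 1 —bump→ 5^2 + 1 = 26 —(−1)→ 25
25 —HB5→ 5^2 —bump→ 6^2 = 36 —(−1)→ 35

35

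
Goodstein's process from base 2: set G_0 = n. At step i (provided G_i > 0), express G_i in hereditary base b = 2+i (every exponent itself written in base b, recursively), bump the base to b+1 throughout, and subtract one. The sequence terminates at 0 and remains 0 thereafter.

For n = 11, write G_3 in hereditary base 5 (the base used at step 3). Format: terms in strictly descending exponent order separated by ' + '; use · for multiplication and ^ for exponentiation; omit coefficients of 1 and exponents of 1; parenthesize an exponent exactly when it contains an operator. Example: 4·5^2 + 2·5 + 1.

5^(5 + 1) + 2

G_0 = 11. HB_2(11) = 2^(2 + 1) + 2 + 1. Bump = 85. G_1 = 84.
G_1 = 84. HB_3(84) = 3^(3 + 1) + 3. Bump = 1028. G_2 = 1027.
G_2 = 1027. HB_4(1027) = 4^(4 + 1) + 3. Bump = 15628. G_3 = 15627.
G_3 = 15627. HB_5(15627) = 5^(5 + 1) + 2. Bump = 279938. G_4 = 279937.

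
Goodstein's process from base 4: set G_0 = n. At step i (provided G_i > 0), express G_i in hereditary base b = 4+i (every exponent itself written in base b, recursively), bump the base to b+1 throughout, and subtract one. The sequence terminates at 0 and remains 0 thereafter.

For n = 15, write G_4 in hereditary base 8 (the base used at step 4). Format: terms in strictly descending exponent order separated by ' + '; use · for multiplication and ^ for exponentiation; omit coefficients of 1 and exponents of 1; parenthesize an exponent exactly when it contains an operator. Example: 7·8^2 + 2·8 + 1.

i=0: 15 = 3·4 + 3 (b=4); 4→5: 3·5 + 3 = 18; 18−1 = 17
i=1: 17 = 3·5 + 2 (b=5); 5→6: 3·6 + 2 = 20; 20−1 = 19
i=2: 19 = 3·6 + 1 (b=6); 6→7: 3·7 + 1 = 22; 22−1 = 21
i=3: 21 = 3·7 (b=7); 7→8: 3·8 = 24; 24−1 = 23
i=4: 23 = 2·8 + 7 (b=8); 8→9: 2·9 + 7 = 25; 25−1 = 24

2·8 + 7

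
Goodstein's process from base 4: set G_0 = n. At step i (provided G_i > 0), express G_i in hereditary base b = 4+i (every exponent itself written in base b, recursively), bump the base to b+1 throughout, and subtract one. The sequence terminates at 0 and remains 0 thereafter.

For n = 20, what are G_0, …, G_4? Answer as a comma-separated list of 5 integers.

step 0: 20 = 4^2 + 4; sub 5 for 4: 5^2 + 5; = 30; G_1 = 30−1 = 29
step 1: 29 = 5^2 + 4; sub 6 for 5: 6^2 + 4; = 40; G_2 = 40−1 = 39
step 2: 39 = 6^2 + 3; sub 7 for 6: 7^2 + 3; = 52; G_3 = 52−1 = 51
step 3: 51 = 7^2 + 2; sub 8 for 7: 8^2 + 2; = 66; G_4 = 66−1 = 65

20, 29, 39, 51, 65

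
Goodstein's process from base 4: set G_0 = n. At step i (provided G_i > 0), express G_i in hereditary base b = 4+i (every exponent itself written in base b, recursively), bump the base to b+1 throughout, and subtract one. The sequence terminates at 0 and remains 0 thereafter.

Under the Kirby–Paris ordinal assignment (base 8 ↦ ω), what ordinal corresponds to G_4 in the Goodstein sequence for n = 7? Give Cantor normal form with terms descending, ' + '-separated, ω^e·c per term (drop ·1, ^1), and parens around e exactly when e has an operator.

base 4: 7 = 4 + 3; at 5: 5 + 3 = 8; next = 7
base 5: 7 = 5 + 2; at 6: 6 + 2 = 8; next = 7
base 6: 7 = 6 + 1; at 7: 7 + 1 = 8; next = 7
base 7: 7 = 7; at 8: 8 = 8; next = 7

7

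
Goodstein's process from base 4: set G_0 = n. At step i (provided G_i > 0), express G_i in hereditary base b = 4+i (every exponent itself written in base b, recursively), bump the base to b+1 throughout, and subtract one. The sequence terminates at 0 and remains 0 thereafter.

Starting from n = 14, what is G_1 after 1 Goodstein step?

16

base 4: 14 = 3·4 + 2; at 5: 3·5 + 2 = 17; next = 16
base 5: 16 = 3·5 + 1; at 6: 3·6 + 1 = 19; next = 18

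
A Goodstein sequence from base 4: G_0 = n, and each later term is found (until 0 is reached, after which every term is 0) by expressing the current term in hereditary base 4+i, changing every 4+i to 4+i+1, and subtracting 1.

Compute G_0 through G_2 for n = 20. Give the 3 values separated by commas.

20, 29, 39

base 4: 20 = 4^2 + 4; at 5: 5^2 + 5 = 30; next = 29
base 5: 29 = 5^2 + 4; at 6: 6^2 + 4 = 40; next = 39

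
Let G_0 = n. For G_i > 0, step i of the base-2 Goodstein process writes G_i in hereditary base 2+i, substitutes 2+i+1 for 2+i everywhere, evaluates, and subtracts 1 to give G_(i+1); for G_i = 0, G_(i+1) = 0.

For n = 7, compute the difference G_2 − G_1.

i=0: 7 = 2^2 + 2 + 1 (b=2); 2→3: 3^3 + 3 + 1 = 31; 31−1 = 30
i=1: 30 = 3^3 + 3 (b=3); 3→4: 4^4 + 4 = 260; 260−1 = 259

229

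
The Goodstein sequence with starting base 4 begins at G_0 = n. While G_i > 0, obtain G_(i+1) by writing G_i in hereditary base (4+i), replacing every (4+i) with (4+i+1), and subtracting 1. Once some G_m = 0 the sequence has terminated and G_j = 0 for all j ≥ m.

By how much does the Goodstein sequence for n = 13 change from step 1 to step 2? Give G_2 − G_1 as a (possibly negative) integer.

(0) 13|_4 = 3·4 + 1 ↦ 3·5 + 1|_5 = 16 ⇒ 15
(1) 15|_5 = 3·5 ↦ 3·6|_6 = 18 ⇒ 17

2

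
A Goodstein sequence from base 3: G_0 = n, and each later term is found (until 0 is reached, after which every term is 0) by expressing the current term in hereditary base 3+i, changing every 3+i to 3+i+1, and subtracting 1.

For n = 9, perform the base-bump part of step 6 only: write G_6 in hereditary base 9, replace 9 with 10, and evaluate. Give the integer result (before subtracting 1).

26

step 0: 9 = 3^2; sub 4 for 3: 4^2; = 16; G_1 = 16−1 = 15
step 1: 15 = 3·4 + 3; sub 5 for 4: 3·5 + 3; = 18; G_2 = 18−1 = 17
step 2: 17 = 3·5 + 2; sub 6 for 5: 3·6 + 2; = 20; G_3 = 20−1 = 19
step 3: 19 = 3·6 + 1; sub 7 for 6: 3·7 + 1; = 22; G_4 = 22−1 = 21
step 4: 21 = 3·7; sub 8 for 7: 3·8; = 24; G_5 = 24−1 = 23
step 5: 23 = 2·8 + 7; sub 9 for 8: 2·9 + 7; = 25; G_6 = 25−1 = 24
step 6: 24 = 2·9 + 6; sub 10 for 9: 2·10 + 6; = 26; G_7 = 26−1 = 25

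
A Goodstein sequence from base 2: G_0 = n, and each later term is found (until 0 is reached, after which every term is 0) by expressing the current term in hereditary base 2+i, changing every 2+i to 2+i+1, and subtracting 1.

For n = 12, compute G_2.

1065

step 0: 12 = 2^(2 + 1) + 2^2; sub 3 for 2: 3^(3 + 1) + 3^3; = 108; G_1 = 108−1 = 107
step 1: 107 = 3^(3 + 1) + 2·3^2 + 2·3 + 2; sub 4 for 3: 4^(4 + 1) + 2·4^2 + 2·4 + 2; = 1066; G_2 = 1066−1 = 1065
step 2: 1065 = 4^(4 + 1) + 2·4^2 + 2·4 + 1; sub 5 for 4: 5^(5 + 1) + 2·5^2 + 2·5 + 1; = 15686; G_3 = 15686−1 = 15685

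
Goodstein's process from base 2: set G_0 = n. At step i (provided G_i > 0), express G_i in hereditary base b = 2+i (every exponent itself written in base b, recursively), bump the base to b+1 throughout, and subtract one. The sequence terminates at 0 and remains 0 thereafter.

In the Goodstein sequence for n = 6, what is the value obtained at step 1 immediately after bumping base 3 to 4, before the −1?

258

6 —HB2→ 2^2 + 2 —bump→ 3^3 + 3 = 30 —(−1)→ 29
29 —HB3→ 3^3 + 2 —bump→ 4^4 + 2 = 258 —(−1)→ 257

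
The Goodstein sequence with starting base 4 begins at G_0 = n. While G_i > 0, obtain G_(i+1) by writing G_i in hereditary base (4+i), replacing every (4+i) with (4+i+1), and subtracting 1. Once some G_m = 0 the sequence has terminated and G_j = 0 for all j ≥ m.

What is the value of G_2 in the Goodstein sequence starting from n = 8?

8 —HB4→ 2·4 —bump→ 2·5 = 10 —(−1)→ 9
9 —HB5→ 5 + 4 —bump→ 6 + 4 = 10 —(−1)→ 9
9 —HB6→ 6 + 3 —bump→ 7 + 3 = 10 —(−1)→ 9

9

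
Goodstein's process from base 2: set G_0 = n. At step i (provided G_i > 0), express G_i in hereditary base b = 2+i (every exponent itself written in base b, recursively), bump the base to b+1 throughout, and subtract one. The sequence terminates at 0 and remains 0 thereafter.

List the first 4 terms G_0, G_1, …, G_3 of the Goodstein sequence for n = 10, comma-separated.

10, 83, 1025, 15625

G_0=10  [base 2] 2^(2 + 1) + 2  →[2↦3]→  3^(3 + 1) + 3 = 84  −1 ⇒ G_1=83
G_1=83  [base 3] 3^(3 + 1) + 2  →[3↦4]→  4^(4 + 1) + 2 = 1026  −1 ⇒ G_2=1025
G_2=1025  [base 4] 4^(4 + 1) + 1  →[4↦5]→  5^(5 + 1) + 1 = 15626  −1 ⇒ G_3=15625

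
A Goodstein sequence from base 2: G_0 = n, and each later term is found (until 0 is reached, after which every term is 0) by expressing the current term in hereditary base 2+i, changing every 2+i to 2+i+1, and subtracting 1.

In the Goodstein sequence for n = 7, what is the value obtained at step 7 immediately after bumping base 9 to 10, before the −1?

77777776

G_0=7  [base 2] 2^2 + 2 + 1  →[2↦3]→  3^3 + 3 + 1 = 31  −1 ⇒ G_1=30
G_1=30  [base 3] 3^3 + 3  →[3↦4]→  4^4 + 4 = 260  −1 ⇒ G_2=259
G_2=259  [base 4] 4^4 + 3  →[4↦5]→  5^5 + 3 = 3128  −1 ⇒ G_3=3127
G_3=3127  [base 5] 5^5 + 2  →[5↦6]→  6^6 + 2 = 46658  −1 ⇒ G_4=46657
G_4=46657  [base 6] 6^6 + 1  →[6↦7]→  7^7 + 1 = 823544  −1 ⇒ G_5=823543
G_5=823543  [base 7] 7^7  →[7↦8]→  8^8 = 16777216  −1 ⇒ G_6=16777215
G_6=16777215  [base 8] 7·8^7 + 7·8^6 + 7·8^5 + 7·8^4 + 7·8^3 + 7·8^2 + 7·8 + 7  →[8↦9]→  7·9^7 + 7·9^6 + 7·9^5 + 7·9^4 + 7·9^3 + 7·9^2 + 7·9 + 7 = 37665880  −1 ⇒ G_7=37665879
G_7=37665879  [base 9] 7·9^7 + 7·9^6 + 7·9^5 + 7·9^4 + 7·9^3 + 7·9^2 + 7·9 + 6  →[9↦10]→  7·10^7 + 7·10^6 + 7·10^5 + 7·10^4 + 7·10^3 + 7·10^2 + 7·10 + 6 = 77777776  −1 ⇒ G_8=77777775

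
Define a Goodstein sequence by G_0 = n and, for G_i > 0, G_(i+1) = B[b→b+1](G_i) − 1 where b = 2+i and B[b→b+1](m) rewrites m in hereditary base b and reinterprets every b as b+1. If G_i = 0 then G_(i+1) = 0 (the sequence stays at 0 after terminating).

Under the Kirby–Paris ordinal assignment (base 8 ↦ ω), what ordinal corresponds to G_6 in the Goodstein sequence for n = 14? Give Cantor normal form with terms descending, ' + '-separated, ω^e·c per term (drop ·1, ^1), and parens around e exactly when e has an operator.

step 0: 14 = 2^(2 + 1) + 2^2 + 2; sub 3 for 2: 3^(3 + 1) + 3^3 + 3; = 111; G_1 = 111−1 = 110
step 1: 110 = 3^(3 + 1) + 3^3 + 2; sub 4 for 3: 4^(4 + 1) + 4^4 + 2; = 1282; G_2 = 1282−1 = 1281
step 2: 1281 = 4^(4 + 1) + 4^4 + 1; sub 5 for 4: 5^(5 + 1) + 5^5 + 1; = 18751; G_3 = 18751−1 = 18750
step 3: 18750 = 5^(5 + 1) + 5^5; sub 6 for 5: 6^(6 + 1) + 6^6; = 326592; G_4 = 326592−1 = 326591
step 4: 326591 = 6^(6 + 1) + 5·6^5 + 5·6^4 + 5·6^3 + 5·6^2 + 5·6 + 5; sub 7 for 6: 7^(7 + 1) + 5·7^5 + 5·7^4 + 5·7^3 + 5·7^2 + 5·7 + 5; = 5862841; G_5 = 5862841−1 = 5862840
step 5: 5862840 = 7^(7 + 1) + 5·7^5 + 5·7^4 + 5·7^3 + 5·7^2 + 5·7 + 4; sub 8 for 7: 8^(8 + 1) + 5·8^5 + 5·8^4 + 5·8^3 + 5·8^2 + 5·8 + 4; = 134404972; G_6 = 134404972−1 = 134404971

ω^(ω + 1) + ω^5·5 + ω^4·5 + ω^3·5 + ω^2·5 + ω·5 + 3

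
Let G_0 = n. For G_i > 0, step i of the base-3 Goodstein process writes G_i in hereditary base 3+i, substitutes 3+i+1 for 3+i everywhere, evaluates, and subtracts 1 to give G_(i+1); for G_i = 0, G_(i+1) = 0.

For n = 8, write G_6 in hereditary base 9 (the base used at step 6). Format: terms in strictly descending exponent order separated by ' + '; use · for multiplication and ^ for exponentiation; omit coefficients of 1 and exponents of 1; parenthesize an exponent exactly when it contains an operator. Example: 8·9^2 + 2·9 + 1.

9 + 2

G_0=8  [base 3] 2·3 + 2  →[3↦4]→  2·4 + 2 = 10  −1 ⇒ G_1=9
G_1=9  [base 4] 2·4 + 1  →[4↦5]→  2·5 + 1 = 11  −1 ⇒ G_2=10
G_2=10  [base 5] 2·5  →[5↦6]→  2·6 = 12  −1 ⇒ G_3=11
G_3=11  [base 6] 6 + 5  →[6↦7]→  7 + 5 = 12  −1 ⇒ G_4=11
G_4=11  [base 7] 7 + 4  →[7↦8]→  8 + 4 = 12  −1 ⇒ G_5=11
G_5=11  [base 8] 8 + 3  →[8↦9]→  9 + 3 = 12  −1 ⇒ G_6=11
G_6=11  [base 9] 9 + 2  →[9↦10]→  10 + 2 = 12  −1 ⇒ G_7=11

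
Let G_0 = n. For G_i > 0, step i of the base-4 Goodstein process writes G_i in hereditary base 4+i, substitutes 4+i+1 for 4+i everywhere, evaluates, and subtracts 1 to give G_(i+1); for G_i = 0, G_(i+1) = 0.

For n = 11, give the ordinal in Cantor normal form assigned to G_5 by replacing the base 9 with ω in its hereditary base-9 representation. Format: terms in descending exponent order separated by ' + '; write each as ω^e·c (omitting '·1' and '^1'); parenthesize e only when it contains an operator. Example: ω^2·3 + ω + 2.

(0) 11|_4 = 2·4 + 3 ↦ 2·5 + 3|_5 = 13 ⇒ 12
(1) 12|_5 = 2·5 + 2 ↦ 2·6 + 2|_6 = 14 ⇒ 13
(2) 13|_6 = 2·6 + 1 ↦ 2·7 + 1|_7 = 15 ⇒ 14
(3) 14|_7 = 2·7 ↦ 2·8|_8 = 16 ⇒ 15
(4) 15|_8 = 8 + 7 ↦ 9 + 7|_9 = 16 ⇒ 15
(5) 15|_9 = 9 + 6 ↦ 10 + 6|_10 = 16 ⇒ 15

ω + 6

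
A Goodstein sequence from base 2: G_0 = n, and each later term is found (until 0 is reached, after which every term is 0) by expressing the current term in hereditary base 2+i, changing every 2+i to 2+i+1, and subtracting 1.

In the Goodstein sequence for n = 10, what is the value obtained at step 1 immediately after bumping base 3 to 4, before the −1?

1026

(0) 10|_2 = 2^(2 + 1) + 2 ↦ 3^(3 + 1) + 3|_3 = 84 ⇒ 83
(1) 83|_3 = 3^(3 + 1) + 2 ↦ 4^(4 + 1) + 2|_4 = 1026 ⇒ 1025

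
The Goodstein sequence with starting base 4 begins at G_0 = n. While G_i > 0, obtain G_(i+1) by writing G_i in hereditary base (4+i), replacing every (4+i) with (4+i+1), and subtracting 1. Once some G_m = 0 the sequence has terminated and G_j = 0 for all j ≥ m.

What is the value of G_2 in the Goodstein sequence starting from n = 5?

5

5 —HB4→ 4 + 1 —bump→ 5 + 1 = 6 —(−1)→ 5
5 —HB5→ 5 —bump→ 6 = 6 —(−1)→ 5
5 —HB6→ 5 —bump→ 5 = 5 —(−1)→ 4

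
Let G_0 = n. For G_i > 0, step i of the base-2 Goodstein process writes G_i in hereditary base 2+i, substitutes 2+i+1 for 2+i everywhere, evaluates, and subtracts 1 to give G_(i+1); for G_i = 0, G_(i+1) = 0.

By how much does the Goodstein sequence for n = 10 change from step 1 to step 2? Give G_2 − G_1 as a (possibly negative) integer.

[0] 10 ≡ 2^(2 + 1) + 2 (base 2). Lift 3: 84. −1: 83.
[1] 83 ≡ 3^(3 + 1) + 2 (base 3). Lift 4: 1026. −1: 1025.

942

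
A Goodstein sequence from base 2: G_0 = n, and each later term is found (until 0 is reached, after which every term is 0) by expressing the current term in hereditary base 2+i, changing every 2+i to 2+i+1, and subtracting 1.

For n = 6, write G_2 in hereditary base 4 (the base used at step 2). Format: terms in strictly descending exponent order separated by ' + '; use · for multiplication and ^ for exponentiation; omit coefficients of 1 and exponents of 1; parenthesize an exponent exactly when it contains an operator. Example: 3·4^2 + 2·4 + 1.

4^4 + 1

G_0=6  [base 2] 2^2 + 2  →[2↦3]→  3^3 + 3 = 30  −1 ⇒ G_1=29
G_1=29  [base 3] 3^3 + 2  →[3↦4]→  4^4 + 2 = 258  −1 ⇒ G_2=257
G_2=257  [base 4] 4^4 + 1  →[4↦5]→  5^5 + 1 = 3126  −1 ⇒ G_3=3125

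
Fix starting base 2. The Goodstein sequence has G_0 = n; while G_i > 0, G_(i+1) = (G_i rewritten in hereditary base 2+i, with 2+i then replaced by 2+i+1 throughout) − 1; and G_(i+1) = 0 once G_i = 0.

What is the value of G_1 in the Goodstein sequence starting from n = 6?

6 —HB2→ 2^2 + 2 —bump→ 3^3 + 3 = 30 —(−1)→ 29
29 —HB3→ 3^3 + 2 —bump→ 4^4 + 2 = 258 —(−1)→ 257

29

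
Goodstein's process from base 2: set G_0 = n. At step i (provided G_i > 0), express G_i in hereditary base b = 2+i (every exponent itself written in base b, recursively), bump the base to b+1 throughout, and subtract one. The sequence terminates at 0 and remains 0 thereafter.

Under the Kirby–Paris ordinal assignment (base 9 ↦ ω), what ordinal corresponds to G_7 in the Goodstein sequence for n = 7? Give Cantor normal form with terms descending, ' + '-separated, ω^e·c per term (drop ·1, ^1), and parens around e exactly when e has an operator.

7 —HB2→ 2^2 + 2 + 1 —bump→ 3^3 + 3 + 1 = 31 —(−1)→ 30
30 —HB3→ 3^3 + 3 —bump→ 4^4 + 4 = 260 —(−1)→ 259
259 —HB4→ 4^4 + 3 —bump→ 5^5 + 3 = 3128 —(−1)→ 3127
3127 —HB5→ 5^5 + 2 —bump→ 6^6 + 2 = 46658 —(−1)→ 46657
46657 —HB6→ 6^6 + 1 —bump→ 7^7 + 1 = 823544 —(−1)→ 823543
823543 —HB7→ 7^7 —bump→ 8^8 = 16777216 —(−1)→ 16777215
16777215 —HB8→ 7·8^7 + 7·8^6 + 7·8^5 + 7·8^4 + 7·8^3 + 7·8^2 + 7·8 + 7 —bump→ 7·9^7 + 7·9^6 + 7·9^5 + 7·9^4 + 7·9^3 + 7·9^2 + 7·9 + 7 = 37665880 —(−1)→ 37665879

ω^7·7 + ω^6·7 + ω^5·7 + ω^4·7 + ω^3·7 + ω^2·7 + ω·7 + 6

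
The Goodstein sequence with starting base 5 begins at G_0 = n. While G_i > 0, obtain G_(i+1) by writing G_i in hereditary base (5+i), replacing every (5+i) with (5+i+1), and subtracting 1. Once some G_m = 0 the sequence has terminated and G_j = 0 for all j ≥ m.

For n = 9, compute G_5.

[0] 9 ≡ 5 + 4 (base 5). Lift 6: 10. −1: 9.
[1] 9 ≡ 6 + 3 (base 6). Lift 7: 10. −1: 9.
[2] 9 ≡ 7 + 2 (base 7). Lift 8: 10. −1: 9.
[3] 9 ≡ 8 + 1 (base 8). Lift 9: 10. −1: 9.
[4] 9 ≡ 9 (base 9). Lift 10: 10. −1: 9.
[5] 9 ≡ 9 (base 10). Lift 11: 9. −1: 8.

9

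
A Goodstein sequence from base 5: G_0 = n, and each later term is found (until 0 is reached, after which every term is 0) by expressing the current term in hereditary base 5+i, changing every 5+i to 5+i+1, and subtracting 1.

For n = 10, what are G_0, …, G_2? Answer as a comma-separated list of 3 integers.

10, 11, 11

(0) 10|_5 = 2·5 ↦ 2·6|_6 = 12 ⇒ 11
(1) 11|_6 = 6 + 5 ↦ 7 + 5|_7 = 12 ⇒ 11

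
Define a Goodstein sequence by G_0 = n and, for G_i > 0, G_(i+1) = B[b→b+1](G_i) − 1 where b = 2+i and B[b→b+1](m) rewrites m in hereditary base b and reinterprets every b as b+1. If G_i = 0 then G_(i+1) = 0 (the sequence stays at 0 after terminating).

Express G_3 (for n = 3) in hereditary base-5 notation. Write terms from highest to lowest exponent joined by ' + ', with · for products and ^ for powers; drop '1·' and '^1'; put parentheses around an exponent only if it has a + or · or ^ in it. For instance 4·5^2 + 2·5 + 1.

2

base 2: 3 = 2 + 1; at 3: 3 + 1 = 4; next = 3
base 3: 3 = 3; at 4: 4 = 4; next = 3
base 4: 3 = 3; at 5: 3 = 3; next = 2
base 5: 2 = 2; at 6: 2 = 2; next = 1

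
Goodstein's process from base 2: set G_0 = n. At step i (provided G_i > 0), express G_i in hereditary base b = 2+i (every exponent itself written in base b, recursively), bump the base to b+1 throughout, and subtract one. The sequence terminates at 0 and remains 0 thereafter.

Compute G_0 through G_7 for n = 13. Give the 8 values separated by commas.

G_0 = 13. HB_2(13) = 2^(2 + 1) + 2^2 + 1. Bump = 109. G_1 = 108.
G_1 = 108. HB_3(108) = 3^(3 + 1) + 3^3. Bump = 1280. G_2 = 1279.
G_2 = 1279. HB_4(1279) = 4^(4 + 1) + 3·4^3 + 3·4^2 + 3·4 + 3. Bump = 16093. G_3 = 16092.
G_3 = 16092. HB_5(16092) = 5^(5 + 1) + 3·5^3 + 3·5^2 + 3·5 + 2. Bump = 280712. G_4 = 280711.
G_4 = 280711. HB_6(280711) = 6^(6 + 1) + 3·6^3 + 3·6^2 + 3·6 + 1. Bump = 5765999. G_5 = 5765998.
G_5 = 5765998. HB_7(5765998) = 7^(7 + 1) + 3·7^3 + 3·7^2 + 3·7. Bump = 134219480. G_6 = 134219479.
G_6 = 134219479. HB_8(134219479) = 8^(8 + 1) + 3·8^3 + 3·8^2 + 2·8 + 7. Bump = 3486786856. G_7 = 3486786855.

13, 108, 1279, 16092, 280711, 5765998, 134219479, 3486786855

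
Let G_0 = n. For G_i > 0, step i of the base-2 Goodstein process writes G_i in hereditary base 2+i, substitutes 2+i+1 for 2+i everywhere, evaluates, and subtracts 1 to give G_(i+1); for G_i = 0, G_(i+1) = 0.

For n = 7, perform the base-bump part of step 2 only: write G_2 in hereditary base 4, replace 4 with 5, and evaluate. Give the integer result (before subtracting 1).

3128

G_0=7  [base 2] 2^2 + 2 + 1  →[2↦3]→  3^3 + 3 + 1 = 31  −1 ⇒ G_1=30
G_1=30  [base 3] 3^3 + 3  →[3↦4]→  4^4 + 4 = 260  −1 ⇒ G_2=259
G_2=259  [base 4] 4^4 + 3  →[4↦5]→  5^5 + 3 = 3128  −1 ⇒ G_3=3127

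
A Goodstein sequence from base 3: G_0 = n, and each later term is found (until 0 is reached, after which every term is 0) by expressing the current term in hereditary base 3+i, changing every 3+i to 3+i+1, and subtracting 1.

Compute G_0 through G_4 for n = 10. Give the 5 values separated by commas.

10, 16, 24, 27, 30

(0) 10|_3 = 3^2 + 1 ↦ 4^2 + 1|_4 = 17 ⇒ 16
(1) 16|_4 = 4^2 ↦ 5^2|_5 = 25 ⇒ 24
(2) 24|_5 = 4·5 + 4 ↦ 4·6 + 4|_6 = 28 ⇒ 27
(3) 27|_6 = 4·6 + 3 ↦ 4·7 + 3|_7 = 31 ⇒ 30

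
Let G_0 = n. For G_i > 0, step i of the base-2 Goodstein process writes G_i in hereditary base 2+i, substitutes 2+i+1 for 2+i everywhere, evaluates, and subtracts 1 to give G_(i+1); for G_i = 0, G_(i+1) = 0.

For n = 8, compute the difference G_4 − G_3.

(0) 8|_2 = 2^(2 + 1) ↦ 3^(3 + 1)|_3 = 81 ⇒ 80
(1) 80|_3 = 2·3^3 + 2·3^2 + 2·3 + 2 ↦ 2·4^4 + 2·4^2 + 2·4 + 2|_4 = 554 ⇒ 553
(2) 553|_4 = 2·4^4 + 2·4^2 + 2·4 + 1 ↦ 2·5^5 + 2·5^2 + 2·5 + 1|_5 = 6311 ⇒ 6310
(3) 6310|_5 = 2·5^5 + 2·5^2 + 2·5 ↦ 2·6^6 + 2·6^2 + 2·6|_6 = 93396 ⇒ 93395

87085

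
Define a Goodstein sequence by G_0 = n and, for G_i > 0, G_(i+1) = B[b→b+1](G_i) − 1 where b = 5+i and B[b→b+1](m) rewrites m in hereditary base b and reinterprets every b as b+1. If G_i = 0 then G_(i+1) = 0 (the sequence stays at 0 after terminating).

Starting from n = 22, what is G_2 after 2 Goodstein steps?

(0) 22|_5 = 4·5 + 2 ↦ 4·6 + 2|_6 = 26 ⇒ 25
(1) 25|_6 = 4·6 + 1 ↦ 4·7 + 1|_7 = 29 ⇒ 28
(2) 28|_7 = 4·7 ↦ 4·8|_8 = 32 ⇒ 31

28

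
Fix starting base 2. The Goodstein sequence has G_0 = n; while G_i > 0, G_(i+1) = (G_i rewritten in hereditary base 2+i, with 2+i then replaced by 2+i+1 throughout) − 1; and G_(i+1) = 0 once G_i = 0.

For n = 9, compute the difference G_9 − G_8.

[0] 9 ≡ 2^(2 + 1) + 1 (base 2). Lift 3: 82. −1: 81.
[1] 81 ≡ 3^(3 + 1) (base 3). Lift 4: 1024. −1: 1023.
[2] 1023 ≡ 3·4^4 + 3·4^3 + 3·4^2 + 3·4 + 3 (base 4). Lift 5: 9843. −1: 9842.
[3] 9842 ≡ 3·5^5 + 3·5^3 + 3·5^2 + 3·5 + 2 (base 5). Lift 6: 140744. −1: 140743.
[4] 140743 ≡ 3·6^6 + 3·6^3 + 3·6^2 + 3·6 + 1 (base 6). Lift 7: 2471827. −1: 2471826.
[5] 2471826 ≡ 3·7^7 + 3·7^3 + 3·7^2 + 3·7 (base 7). Lift 8: 50333400. −1: 50333399.
[6] 50333399 ≡ 3·8^8 + 3·8^3 + 3·8^2 + 2·8 + 7 (base 8). Lift 9: 1162263922. −1: 1162263921.
[7] 1162263921 ≡ 3·9^9 + 3·9^3 + 3·9^2 + 2·9 + 6 (base 9). Lift 10: 30000003326. −1: 30000003325.
[8] 30000003325 ≡ 3·10^10 + 3·10^3 + 3·10^2 + 2·10 + 5 (base 10). Lift 11: 855935016216. −1: 855935016215.

825935012890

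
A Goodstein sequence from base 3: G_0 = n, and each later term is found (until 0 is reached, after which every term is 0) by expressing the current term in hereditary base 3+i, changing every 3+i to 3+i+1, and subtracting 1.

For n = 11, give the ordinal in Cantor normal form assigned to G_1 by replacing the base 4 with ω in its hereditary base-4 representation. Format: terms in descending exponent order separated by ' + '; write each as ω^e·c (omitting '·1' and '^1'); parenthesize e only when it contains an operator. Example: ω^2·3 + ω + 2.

ω^2 + 1

G_0 = 11. HB_3(11) = 3^2 + 2. Bump = 18. G_1 = 17.
G_1 = 17. HB_4(17) = 4^2 + 1. Bump = 26. G_2 = 25.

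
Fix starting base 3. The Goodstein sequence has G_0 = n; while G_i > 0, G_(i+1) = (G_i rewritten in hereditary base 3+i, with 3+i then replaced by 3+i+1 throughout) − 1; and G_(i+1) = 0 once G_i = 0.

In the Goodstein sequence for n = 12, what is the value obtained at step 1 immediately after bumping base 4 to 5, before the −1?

28

[0] 12 ≡ 3^2 + 3 (base 3). Lift 4: 20. −1: 19.
[1] 19 ≡ 4^2 + 3 (base 4). Lift 5: 28. −1: 27.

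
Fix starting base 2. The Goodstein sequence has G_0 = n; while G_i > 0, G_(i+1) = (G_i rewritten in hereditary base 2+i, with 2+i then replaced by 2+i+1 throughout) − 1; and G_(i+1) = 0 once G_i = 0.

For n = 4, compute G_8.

i=0: 4 = 2^2 (b=2); 2→3: 3^3 = 27; 27−1 = 26
i=1: 26 = 2·3^2 + 2·3 + 2 (b=3); 3→4: 2·4^2 + 2·4 + 2 = 42; 42−1 = 41
i=2: 41 = 2·4^2 + 2·4 + 1 (b=4); 4→5: 2·5^2 + 2·5 + 1 = 61; 61−1 = 60
i=3: 60 = 2·5^2 + 2·5 (b=5); 5→6: 2·6^2 + 2·6 = 84; 84−1 = 83
i=4: 83 = 2·6^2 + 6 + 5 (b=6); 6→7: 2·7^2 + 7 + 5 = 110; 110−1 = 109
i=5: 109 = 2·7^2 + 7 + 4 (b=7); 7→8: 2·8^2 + 8 + 4 = 140; 140−1 = 139
i=6: 139 = 2·8^2 + 8 + 3 (b=8); 8→9: 2·9^2 + 9 + 3 = 174; 174−1 = 173
i=7: 173 = 2·9^2 + 9 + 2 (b=9); 9→10: 2·10^2 + 10 + 2 = 212; 212−1 = 211

211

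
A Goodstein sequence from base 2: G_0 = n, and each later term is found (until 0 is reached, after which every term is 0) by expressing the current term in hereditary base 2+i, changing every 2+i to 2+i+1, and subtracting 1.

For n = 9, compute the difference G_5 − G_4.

2331083

i=0: 9 = 2^(2 + 1) + 1 (b=2); 2→3: 3^(3 + 1) + 1 = 82; 82−1 = 81
i=1: 81 = 3^(3 + 1) (b=3); 3→4: 4^(4 + 1) = 1024; 1024−1 = 1023
i=2: 1023 = 3·4^4 + 3·4^3 + 3·4^2 + 3·4 + 3 (b=4); 4→5: 3·5^5 + 3·5^3 + 3·5^2 + 3·5 + 3 = 9843; 9843−1 = 9842
i=3: 9842 = 3·5^5 + 3·5^3 + 3·5^2 + 3·5 + 2 (b=5); 5→6: 3·6^6 + 3·6^3 + 3·6^2 + 3·6 + 2 = 140744; 140744−1 = 140743
i=4: 140743 = 3·6^6 + 3·6^3 + 3·6^2 + 3·6 + 1 (b=6); 6→7: 3·7^7 + 3·7^3 + 3·7^2 + 3·7 + 1 = 2471827; 2471827−1 = 2471826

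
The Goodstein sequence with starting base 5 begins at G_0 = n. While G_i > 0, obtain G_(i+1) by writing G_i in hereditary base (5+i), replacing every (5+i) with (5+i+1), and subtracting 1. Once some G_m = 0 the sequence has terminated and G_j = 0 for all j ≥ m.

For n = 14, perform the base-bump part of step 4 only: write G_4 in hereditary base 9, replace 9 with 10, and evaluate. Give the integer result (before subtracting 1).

(0) 14|_5 = 2·5 + 4 ↦ 2·6 + 4|_6 = 16 ⇒ 15
(1) 15|_6 = 2·6 + 3 ↦ 2·7 + 3|_7 = 17 ⇒ 16
(2) 16|_7 = 2·7 + 2 ↦ 2·8 + 2|_8 = 18 ⇒ 17
(3) 17|_8 = 2·8 + 1 ↦ 2·9 + 1|_9 = 19 ⇒ 18
(4) 18|_9 = 2·9 ↦ 2·10|_10 = 20 ⇒ 19

20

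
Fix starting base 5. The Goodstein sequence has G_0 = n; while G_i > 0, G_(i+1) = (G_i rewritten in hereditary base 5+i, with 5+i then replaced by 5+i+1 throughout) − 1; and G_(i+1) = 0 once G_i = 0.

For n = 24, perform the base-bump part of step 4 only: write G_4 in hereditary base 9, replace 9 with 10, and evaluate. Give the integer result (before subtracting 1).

step 0: 24 = 4·5 + 4; sub 6 for 5: 4·6 + 4; = 28; G_1 = 28−1 = 27
step 1: 27 = 4·6 + 3; sub 7 for 6: 4·7 + 3; = 31; G_2 = 31−1 = 30
step 2: 30 = 4·7 + 2; sub 8 for 7: 4·8 + 2; = 34; G_3 = 34−1 = 33
step 3: 33 = 4·8 + 1; sub 9 for 8: 4·9 + 1; = 37; G_4 = 37−1 = 36
step 4: 36 = 4·9; sub 10 for 9: 4·10; = 40; G_5 = 40−1 = 39

40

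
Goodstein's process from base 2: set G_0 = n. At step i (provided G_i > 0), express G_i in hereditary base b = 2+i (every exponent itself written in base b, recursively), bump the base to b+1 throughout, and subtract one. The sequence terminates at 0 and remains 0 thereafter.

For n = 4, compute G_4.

83

G_0=4  [base 2] 2^2  →[2↦3]→  3^3 = 27  −1 ⇒ G_1=26
G_1=26  [base 3] 2·3^2 + 2·3 + 2  →[3↦4]→  2·4^2 + 2·4 + 2 = 42  −1 ⇒ G_2=41
G_2=41  [base 4] 2·4^2 + 2·4 + 1  →[4↦5]→  2·5^2 + 2·5 + 1 = 61  −1 ⇒ G_3=60
G_3=60  [base 5] 2·5^2 + 2·5  →[5↦6]→  2·6^2 + 2·6 = 84  −1 ⇒ G_4=83
G_4=83  [base 6] 2·6^2 + 6 + 5  →[6↦7]→  2·7^2 + 7 + 5 = 110  −1 ⇒ G_5=109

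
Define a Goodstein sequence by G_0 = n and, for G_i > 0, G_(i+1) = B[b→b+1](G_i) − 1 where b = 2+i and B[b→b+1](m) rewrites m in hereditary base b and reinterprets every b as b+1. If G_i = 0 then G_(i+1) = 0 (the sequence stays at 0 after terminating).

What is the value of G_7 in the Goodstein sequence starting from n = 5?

step 0: 5 = 2^2 + 1; sub 3 for 2: 3^3 + 1; = 28; G_1 = 28−1 = 27
step 1: 27 = 3^3; sub 4 for 3: 4^4; = 256; G_2 = 256−1 = 255
step 2: 255 = 3·4^3 + 3·4^2 + 3·4 + 3; sub 5 for 4: 3·5^3 + 3·5^2 + 3·5 + 3; = 468; G_3 = 468−1 = 467
step 3: 467 = 3·5^3 + 3·5^2 + 3·5 + 2; sub 6 for 5: 3·6^3 + 3·6^2 + 3·6 + 2; = 776; G_4 = 776−1 = 775
step 4: 775 = 3·6^3 + 3·6^2 + 3·6 + 1; sub 7 for 6: 3·7^3 + 3·7^2 + 3·7 + 1; = 1198; G_5 = 1198−1 = 1197
step 5: 1197 = 3·7^3 + 3·7^2 + 3·7; sub 8 for 7: 3·8^3 + 3·8^2 + 3·8; = 1752; G_6 = 1752−1 = 1751
step 6: 1751 = 3·8^3 + 3·8^2 + 2·8 + 7; sub 9 for 8: 3·9^3 + 3·9^2 + 2·9 + 7; = 2455; G_7 = 2455−1 = 2454

2454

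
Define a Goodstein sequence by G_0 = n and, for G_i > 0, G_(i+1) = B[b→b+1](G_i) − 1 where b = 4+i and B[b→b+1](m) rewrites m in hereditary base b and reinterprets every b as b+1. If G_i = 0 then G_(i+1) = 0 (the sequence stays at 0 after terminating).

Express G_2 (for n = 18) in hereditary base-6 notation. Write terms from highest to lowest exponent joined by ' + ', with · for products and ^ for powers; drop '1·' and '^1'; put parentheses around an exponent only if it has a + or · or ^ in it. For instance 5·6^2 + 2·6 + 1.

i=0: 18 = 4^2 + 2 (b=4); 4→5: 5^2 + 2 = 27; 27−1 = 26
i=1: 26 = 5^2 + 1 (b=5); 5→6: 6^2 + 1 = 37; 37−1 = 36
i=2: 36 = 6^2 (b=6); 6→7: 7^2 = 49; 49−1 = 48

6^2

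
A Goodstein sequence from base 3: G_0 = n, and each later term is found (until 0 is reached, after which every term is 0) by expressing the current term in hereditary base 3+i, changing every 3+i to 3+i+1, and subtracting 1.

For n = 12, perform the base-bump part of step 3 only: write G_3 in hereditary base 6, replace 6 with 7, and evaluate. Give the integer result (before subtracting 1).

50

i=0: 12 = 3^2 + 3 (b=3); 3→4: 4^2 + 4 = 20; 20−1 = 19
i=1: 19 = 4^2 + 3 (b=4); 4→5: 5^2 + 3 = 28; 28−1 = 27
i=2: 27 = 5^2 + 2 (b=5); 5→6: 6^2 + 2 = 38; 38−1 = 37
i=3: 37 = 6^2 + 1 (b=6); 6→7: 7^2 + 1 = 50; 50−1 = 49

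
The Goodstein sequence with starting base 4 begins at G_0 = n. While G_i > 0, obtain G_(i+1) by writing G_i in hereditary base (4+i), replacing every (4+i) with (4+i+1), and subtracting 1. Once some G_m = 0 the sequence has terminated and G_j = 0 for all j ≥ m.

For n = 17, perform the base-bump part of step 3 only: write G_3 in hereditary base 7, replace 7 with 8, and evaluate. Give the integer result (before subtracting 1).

44

[0] 17 ≡ 4^2 + 1 (base 4). Lift 5: 26. −1: 25.
[1] 25 ≡ 5^2 (base 5). Lift 6: 36. −1: 35.
[2] 35 ≡ 5·6 + 5 (base 6). Lift 7: 40. −1: 39.
[3] 39 ≡ 5·7 + 4 (base 7). Lift 8: 44. −1: 43.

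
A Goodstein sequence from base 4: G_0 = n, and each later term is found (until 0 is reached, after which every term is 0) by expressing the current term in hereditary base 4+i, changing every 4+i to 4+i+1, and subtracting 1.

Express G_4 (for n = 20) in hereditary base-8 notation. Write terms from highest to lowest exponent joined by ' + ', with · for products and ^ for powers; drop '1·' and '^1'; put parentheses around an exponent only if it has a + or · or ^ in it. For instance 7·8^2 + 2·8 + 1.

8^2 + 1

G_0=20  [base 4] 4^2 + 4  →[4↦5]→  5^2 + 5 = 30  −1 ⇒ G_1=29
G_1=29  [base 5] 5^2 + 4  →[5↦6]→  6^2 + 4 = 40  −1 ⇒ G_2=39
G_2=39  [base 6] 6^2 + 3  →[6↦7]→  7^2 + 3 = 52  −1 ⇒ G_3=51
G_3=51  [base 7] 7^2 + 2  →[7↦8]→  8^2 + 2 = 66  −1 ⇒ G_4=65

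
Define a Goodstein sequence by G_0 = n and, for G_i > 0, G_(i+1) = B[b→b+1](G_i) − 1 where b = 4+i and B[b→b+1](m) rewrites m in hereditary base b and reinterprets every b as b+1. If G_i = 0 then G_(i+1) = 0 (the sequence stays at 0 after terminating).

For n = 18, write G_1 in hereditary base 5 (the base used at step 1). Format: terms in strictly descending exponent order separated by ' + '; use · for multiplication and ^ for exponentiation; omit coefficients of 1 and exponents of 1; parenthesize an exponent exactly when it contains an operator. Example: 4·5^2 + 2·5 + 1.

18 —HB4→ 4^2 + 2 —bump→ 5^2 + 2 = 27 —(−1)→ 26
26 —HB5→ 5^2 + 1 —bump→ 6^2 + 1 = 37 —(−1)→ 36

5^2 + 1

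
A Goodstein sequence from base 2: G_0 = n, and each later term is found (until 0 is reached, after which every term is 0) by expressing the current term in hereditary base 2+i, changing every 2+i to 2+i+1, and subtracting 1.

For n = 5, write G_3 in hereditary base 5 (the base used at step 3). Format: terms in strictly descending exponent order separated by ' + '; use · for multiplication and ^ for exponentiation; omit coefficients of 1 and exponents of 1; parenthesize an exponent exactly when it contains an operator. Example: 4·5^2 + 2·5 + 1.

3·5^3 + 3·5^2 + 3·5 + 2

(0) 5|_2 = 2^2 + 1 ↦ 3^3 + 1|_3 = 28 ⇒ 27
(1) 27|_3 = 3^3 ↦ 4^4|_4 = 256 ⇒ 255
(2) 255|_4 = 3·4^3 + 3·4^2 + 3·4 + 3 ↦ 3·5^3 + 3·5^2 + 3·5 + 3|_5 = 468 ⇒ 467
(3) 467|_5 = 3·5^3 + 3·5^2 + 3·5 + 2 ↦ 3·6^3 + 3·6^2 + 3·6 + 2|_6 = 776 ⇒ 775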